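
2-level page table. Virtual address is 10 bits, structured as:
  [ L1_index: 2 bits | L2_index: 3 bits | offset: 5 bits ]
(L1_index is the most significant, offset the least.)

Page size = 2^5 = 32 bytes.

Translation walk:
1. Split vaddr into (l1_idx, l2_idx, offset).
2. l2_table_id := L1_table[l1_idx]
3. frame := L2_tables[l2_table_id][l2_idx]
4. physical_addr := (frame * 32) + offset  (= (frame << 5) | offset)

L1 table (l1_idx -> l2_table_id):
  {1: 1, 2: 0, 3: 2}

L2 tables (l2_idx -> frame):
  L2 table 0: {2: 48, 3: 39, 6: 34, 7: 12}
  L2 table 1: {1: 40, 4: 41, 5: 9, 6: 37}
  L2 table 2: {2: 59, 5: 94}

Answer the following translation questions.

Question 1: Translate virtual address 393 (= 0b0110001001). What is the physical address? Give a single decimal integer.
Answer: 1321

Derivation:
vaddr = 393 = 0b0110001001
Split: l1_idx=1, l2_idx=4, offset=9
L1[1] = 1
L2[1][4] = 41
paddr = 41 * 32 + 9 = 1321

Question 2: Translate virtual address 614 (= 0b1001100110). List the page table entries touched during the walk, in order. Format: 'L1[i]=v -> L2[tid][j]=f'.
Answer: L1[2]=0 -> L2[0][3]=39

Derivation:
vaddr = 614 = 0b1001100110
Split: l1_idx=2, l2_idx=3, offset=6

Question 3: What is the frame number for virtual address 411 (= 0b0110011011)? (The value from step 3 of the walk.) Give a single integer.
Answer: 41

Derivation:
vaddr = 411: l1_idx=1, l2_idx=4
L1[1] = 1; L2[1][4] = 41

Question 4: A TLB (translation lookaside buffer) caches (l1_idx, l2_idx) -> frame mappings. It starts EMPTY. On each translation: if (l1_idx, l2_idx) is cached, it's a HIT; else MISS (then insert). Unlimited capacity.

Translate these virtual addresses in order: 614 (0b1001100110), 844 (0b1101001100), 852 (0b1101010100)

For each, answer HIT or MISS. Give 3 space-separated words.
vaddr=614: (2,3) not in TLB -> MISS, insert
vaddr=844: (3,2) not in TLB -> MISS, insert
vaddr=852: (3,2) in TLB -> HIT

Answer: MISS MISS HIT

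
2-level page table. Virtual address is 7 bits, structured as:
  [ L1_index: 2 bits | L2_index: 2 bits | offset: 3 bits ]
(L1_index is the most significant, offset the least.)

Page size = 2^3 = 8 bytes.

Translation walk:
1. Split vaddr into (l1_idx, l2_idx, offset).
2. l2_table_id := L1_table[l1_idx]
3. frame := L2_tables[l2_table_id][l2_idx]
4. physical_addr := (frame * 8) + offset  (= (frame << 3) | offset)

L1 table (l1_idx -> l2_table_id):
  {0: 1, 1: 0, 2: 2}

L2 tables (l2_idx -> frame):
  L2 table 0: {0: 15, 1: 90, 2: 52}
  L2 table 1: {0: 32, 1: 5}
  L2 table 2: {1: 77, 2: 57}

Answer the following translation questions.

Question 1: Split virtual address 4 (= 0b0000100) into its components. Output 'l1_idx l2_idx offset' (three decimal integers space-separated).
Answer: 0 0 4

Derivation:
vaddr = 4 = 0b0000100
  top 2 bits -> l1_idx = 0
  next 2 bits -> l2_idx = 0
  bottom 3 bits -> offset = 4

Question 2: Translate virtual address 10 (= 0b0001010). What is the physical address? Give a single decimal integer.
Answer: 42

Derivation:
vaddr = 10 = 0b0001010
Split: l1_idx=0, l2_idx=1, offset=2
L1[0] = 1
L2[1][1] = 5
paddr = 5 * 8 + 2 = 42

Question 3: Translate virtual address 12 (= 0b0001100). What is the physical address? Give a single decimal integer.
vaddr = 12 = 0b0001100
Split: l1_idx=0, l2_idx=1, offset=4
L1[0] = 1
L2[1][1] = 5
paddr = 5 * 8 + 4 = 44

Answer: 44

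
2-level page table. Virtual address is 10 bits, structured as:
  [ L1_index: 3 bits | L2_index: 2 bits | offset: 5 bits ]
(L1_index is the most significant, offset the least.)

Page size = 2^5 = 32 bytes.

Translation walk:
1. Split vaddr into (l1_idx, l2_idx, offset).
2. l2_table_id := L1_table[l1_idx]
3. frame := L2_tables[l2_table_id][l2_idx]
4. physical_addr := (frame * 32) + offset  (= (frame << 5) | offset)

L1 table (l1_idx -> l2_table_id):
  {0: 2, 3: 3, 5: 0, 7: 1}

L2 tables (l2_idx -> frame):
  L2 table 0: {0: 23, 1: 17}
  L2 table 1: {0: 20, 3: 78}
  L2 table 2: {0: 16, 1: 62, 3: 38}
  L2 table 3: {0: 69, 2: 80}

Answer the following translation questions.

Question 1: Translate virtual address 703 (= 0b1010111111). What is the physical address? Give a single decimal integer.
Answer: 575

Derivation:
vaddr = 703 = 0b1010111111
Split: l1_idx=5, l2_idx=1, offset=31
L1[5] = 0
L2[0][1] = 17
paddr = 17 * 32 + 31 = 575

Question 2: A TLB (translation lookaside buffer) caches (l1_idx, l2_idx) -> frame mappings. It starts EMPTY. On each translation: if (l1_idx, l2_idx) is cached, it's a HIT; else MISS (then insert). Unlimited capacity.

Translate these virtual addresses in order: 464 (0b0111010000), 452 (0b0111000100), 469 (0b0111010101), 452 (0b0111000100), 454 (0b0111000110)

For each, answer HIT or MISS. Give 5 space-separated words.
Answer: MISS HIT HIT HIT HIT

Derivation:
vaddr=464: (3,2) not in TLB -> MISS, insert
vaddr=452: (3,2) in TLB -> HIT
vaddr=469: (3,2) in TLB -> HIT
vaddr=452: (3,2) in TLB -> HIT
vaddr=454: (3,2) in TLB -> HIT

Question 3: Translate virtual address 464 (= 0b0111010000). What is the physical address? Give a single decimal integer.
vaddr = 464 = 0b0111010000
Split: l1_idx=3, l2_idx=2, offset=16
L1[3] = 3
L2[3][2] = 80
paddr = 80 * 32 + 16 = 2576

Answer: 2576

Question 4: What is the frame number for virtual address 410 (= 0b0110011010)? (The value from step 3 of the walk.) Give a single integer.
Answer: 69

Derivation:
vaddr = 410: l1_idx=3, l2_idx=0
L1[3] = 3; L2[3][0] = 69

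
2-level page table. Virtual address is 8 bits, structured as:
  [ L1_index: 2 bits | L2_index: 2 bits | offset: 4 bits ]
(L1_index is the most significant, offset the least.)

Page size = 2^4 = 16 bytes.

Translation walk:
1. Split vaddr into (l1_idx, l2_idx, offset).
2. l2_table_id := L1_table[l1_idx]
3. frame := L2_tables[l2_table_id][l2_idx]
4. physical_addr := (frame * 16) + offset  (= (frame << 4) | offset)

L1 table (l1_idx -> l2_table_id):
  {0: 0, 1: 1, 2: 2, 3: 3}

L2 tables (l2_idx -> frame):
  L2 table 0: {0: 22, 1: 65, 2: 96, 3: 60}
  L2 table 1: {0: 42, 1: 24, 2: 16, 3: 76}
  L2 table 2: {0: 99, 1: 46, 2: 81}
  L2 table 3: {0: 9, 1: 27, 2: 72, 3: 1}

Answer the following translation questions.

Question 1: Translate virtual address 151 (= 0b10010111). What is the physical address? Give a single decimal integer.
vaddr = 151 = 0b10010111
Split: l1_idx=2, l2_idx=1, offset=7
L1[2] = 2
L2[2][1] = 46
paddr = 46 * 16 + 7 = 743

Answer: 743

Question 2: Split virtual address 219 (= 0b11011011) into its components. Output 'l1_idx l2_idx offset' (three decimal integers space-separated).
vaddr = 219 = 0b11011011
  top 2 bits -> l1_idx = 3
  next 2 bits -> l2_idx = 1
  bottom 4 bits -> offset = 11

Answer: 3 1 11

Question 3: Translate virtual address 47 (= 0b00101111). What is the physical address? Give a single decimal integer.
vaddr = 47 = 0b00101111
Split: l1_idx=0, l2_idx=2, offset=15
L1[0] = 0
L2[0][2] = 96
paddr = 96 * 16 + 15 = 1551

Answer: 1551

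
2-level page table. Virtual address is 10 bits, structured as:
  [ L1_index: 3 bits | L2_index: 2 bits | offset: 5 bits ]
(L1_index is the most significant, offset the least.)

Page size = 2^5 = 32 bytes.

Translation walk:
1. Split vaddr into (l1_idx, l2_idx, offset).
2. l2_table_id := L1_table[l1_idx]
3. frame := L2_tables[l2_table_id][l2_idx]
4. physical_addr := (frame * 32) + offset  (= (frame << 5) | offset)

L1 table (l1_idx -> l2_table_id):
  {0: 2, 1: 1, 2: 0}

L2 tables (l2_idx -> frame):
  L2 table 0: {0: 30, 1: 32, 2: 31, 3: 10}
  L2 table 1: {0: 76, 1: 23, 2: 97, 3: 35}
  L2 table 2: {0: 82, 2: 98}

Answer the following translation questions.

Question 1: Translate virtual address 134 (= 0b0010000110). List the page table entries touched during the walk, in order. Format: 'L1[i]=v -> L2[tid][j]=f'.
vaddr = 134 = 0b0010000110
Split: l1_idx=1, l2_idx=0, offset=6

Answer: L1[1]=1 -> L2[1][0]=76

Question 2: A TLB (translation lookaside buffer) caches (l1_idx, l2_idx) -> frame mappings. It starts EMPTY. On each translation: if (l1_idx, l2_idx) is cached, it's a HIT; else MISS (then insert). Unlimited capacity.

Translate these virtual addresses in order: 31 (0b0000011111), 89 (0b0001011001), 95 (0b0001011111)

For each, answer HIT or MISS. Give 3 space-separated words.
vaddr=31: (0,0) not in TLB -> MISS, insert
vaddr=89: (0,2) not in TLB -> MISS, insert
vaddr=95: (0,2) in TLB -> HIT

Answer: MISS MISS HIT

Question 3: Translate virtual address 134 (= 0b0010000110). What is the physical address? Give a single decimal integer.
Answer: 2438

Derivation:
vaddr = 134 = 0b0010000110
Split: l1_idx=1, l2_idx=0, offset=6
L1[1] = 1
L2[1][0] = 76
paddr = 76 * 32 + 6 = 2438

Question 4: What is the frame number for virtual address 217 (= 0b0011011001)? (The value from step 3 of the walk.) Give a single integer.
Answer: 97

Derivation:
vaddr = 217: l1_idx=1, l2_idx=2
L1[1] = 1; L2[1][2] = 97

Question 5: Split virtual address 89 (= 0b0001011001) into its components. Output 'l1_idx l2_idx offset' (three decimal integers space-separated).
vaddr = 89 = 0b0001011001
  top 3 bits -> l1_idx = 0
  next 2 bits -> l2_idx = 2
  bottom 5 bits -> offset = 25

Answer: 0 2 25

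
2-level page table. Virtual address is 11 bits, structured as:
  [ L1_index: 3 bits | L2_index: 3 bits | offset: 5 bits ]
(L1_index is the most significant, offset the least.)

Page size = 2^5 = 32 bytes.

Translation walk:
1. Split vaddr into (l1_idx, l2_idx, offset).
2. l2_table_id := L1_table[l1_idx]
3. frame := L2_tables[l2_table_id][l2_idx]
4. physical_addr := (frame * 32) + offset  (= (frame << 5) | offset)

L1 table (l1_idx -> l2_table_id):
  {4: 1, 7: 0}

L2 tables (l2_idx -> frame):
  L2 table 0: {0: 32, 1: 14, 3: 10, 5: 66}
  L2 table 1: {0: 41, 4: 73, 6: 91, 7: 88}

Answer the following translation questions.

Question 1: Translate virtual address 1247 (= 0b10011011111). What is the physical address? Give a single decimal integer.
Answer: 2943

Derivation:
vaddr = 1247 = 0b10011011111
Split: l1_idx=4, l2_idx=6, offset=31
L1[4] = 1
L2[1][6] = 91
paddr = 91 * 32 + 31 = 2943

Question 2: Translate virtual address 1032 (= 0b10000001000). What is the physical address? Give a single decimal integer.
Answer: 1320

Derivation:
vaddr = 1032 = 0b10000001000
Split: l1_idx=4, l2_idx=0, offset=8
L1[4] = 1
L2[1][0] = 41
paddr = 41 * 32 + 8 = 1320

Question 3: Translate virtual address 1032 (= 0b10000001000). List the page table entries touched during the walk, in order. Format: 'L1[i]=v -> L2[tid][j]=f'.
Answer: L1[4]=1 -> L2[1][0]=41

Derivation:
vaddr = 1032 = 0b10000001000
Split: l1_idx=4, l2_idx=0, offset=8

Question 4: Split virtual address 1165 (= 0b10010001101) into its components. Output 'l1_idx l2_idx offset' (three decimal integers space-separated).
Answer: 4 4 13

Derivation:
vaddr = 1165 = 0b10010001101
  top 3 bits -> l1_idx = 4
  next 3 bits -> l2_idx = 4
  bottom 5 bits -> offset = 13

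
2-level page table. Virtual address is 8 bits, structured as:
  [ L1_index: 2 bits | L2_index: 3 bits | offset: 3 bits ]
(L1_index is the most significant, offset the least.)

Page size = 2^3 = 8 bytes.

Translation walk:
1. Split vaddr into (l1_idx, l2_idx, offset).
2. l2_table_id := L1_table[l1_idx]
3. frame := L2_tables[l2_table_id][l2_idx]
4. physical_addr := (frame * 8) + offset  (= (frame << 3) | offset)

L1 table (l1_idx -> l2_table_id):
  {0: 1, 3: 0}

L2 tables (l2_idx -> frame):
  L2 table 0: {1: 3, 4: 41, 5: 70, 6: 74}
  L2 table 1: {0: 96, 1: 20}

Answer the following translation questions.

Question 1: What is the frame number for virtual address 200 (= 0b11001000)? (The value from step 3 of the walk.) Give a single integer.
Answer: 3

Derivation:
vaddr = 200: l1_idx=3, l2_idx=1
L1[3] = 0; L2[0][1] = 3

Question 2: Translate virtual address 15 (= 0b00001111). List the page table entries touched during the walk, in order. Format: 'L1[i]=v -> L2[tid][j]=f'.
Answer: L1[0]=1 -> L2[1][1]=20

Derivation:
vaddr = 15 = 0b00001111
Split: l1_idx=0, l2_idx=1, offset=7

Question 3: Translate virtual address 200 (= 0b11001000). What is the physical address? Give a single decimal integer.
vaddr = 200 = 0b11001000
Split: l1_idx=3, l2_idx=1, offset=0
L1[3] = 0
L2[0][1] = 3
paddr = 3 * 8 + 0 = 24

Answer: 24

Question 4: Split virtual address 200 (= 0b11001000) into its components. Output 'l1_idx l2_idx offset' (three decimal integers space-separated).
vaddr = 200 = 0b11001000
  top 2 bits -> l1_idx = 3
  next 3 bits -> l2_idx = 1
  bottom 3 bits -> offset = 0

Answer: 3 1 0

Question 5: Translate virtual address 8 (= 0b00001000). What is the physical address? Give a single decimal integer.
vaddr = 8 = 0b00001000
Split: l1_idx=0, l2_idx=1, offset=0
L1[0] = 1
L2[1][1] = 20
paddr = 20 * 8 + 0 = 160

Answer: 160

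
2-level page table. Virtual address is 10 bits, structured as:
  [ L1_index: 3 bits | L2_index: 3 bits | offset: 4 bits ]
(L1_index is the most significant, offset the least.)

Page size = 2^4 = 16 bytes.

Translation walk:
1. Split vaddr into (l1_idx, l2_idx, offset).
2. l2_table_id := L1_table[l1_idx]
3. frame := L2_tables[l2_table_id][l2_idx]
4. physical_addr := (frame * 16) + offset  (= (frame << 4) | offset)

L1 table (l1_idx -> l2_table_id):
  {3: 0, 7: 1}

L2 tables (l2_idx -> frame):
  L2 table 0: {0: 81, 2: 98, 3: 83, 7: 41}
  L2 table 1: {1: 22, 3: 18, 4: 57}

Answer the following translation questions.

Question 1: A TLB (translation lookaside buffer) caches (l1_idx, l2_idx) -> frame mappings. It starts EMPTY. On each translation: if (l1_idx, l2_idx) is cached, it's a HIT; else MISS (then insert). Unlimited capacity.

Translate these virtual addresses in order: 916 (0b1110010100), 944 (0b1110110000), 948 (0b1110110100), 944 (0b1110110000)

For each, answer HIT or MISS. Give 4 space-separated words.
vaddr=916: (7,1) not in TLB -> MISS, insert
vaddr=944: (7,3) not in TLB -> MISS, insert
vaddr=948: (7,3) in TLB -> HIT
vaddr=944: (7,3) in TLB -> HIT

Answer: MISS MISS HIT HIT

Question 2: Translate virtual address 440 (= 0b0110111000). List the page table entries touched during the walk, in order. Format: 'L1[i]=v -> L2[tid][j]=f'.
vaddr = 440 = 0b0110111000
Split: l1_idx=3, l2_idx=3, offset=8

Answer: L1[3]=0 -> L2[0][3]=83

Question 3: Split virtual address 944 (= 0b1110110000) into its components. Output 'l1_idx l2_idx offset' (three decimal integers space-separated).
Answer: 7 3 0

Derivation:
vaddr = 944 = 0b1110110000
  top 3 bits -> l1_idx = 7
  next 3 bits -> l2_idx = 3
  bottom 4 bits -> offset = 0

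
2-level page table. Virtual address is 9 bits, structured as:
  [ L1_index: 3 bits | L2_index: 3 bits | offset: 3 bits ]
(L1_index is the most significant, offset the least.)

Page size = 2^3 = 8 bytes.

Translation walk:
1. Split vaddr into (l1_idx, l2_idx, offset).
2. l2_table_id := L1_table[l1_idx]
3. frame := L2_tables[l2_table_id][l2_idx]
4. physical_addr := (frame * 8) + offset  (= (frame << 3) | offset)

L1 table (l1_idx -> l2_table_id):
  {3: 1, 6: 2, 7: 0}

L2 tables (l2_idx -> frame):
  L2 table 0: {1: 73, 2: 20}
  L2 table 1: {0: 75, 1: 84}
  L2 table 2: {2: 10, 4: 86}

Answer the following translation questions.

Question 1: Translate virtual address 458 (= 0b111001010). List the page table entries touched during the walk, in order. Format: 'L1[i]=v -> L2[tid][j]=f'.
Answer: L1[7]=0 -> L2[0][1]=73

Derivation:
vaddr = 458 = 0b111001010
Split: l1_idx=7, l2_idx=1, offset=2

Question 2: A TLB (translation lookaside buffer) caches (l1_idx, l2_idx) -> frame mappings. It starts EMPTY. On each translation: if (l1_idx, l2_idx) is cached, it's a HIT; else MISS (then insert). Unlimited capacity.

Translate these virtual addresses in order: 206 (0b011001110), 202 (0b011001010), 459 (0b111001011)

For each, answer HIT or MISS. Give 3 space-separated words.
vaddr=206: (3,1) not in TLB -> MISS, insert
vaddr=202: (3,1) in TLB -> HIT
vaddr=459: (7,1) not in TLB -> MISS, insert

Answer: MISS HIT MISS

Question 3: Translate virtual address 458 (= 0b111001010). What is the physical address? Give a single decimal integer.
vaddr = 458 = 0b111001010
Split: l1_idx=7, l2_idx=1, offset=2
L1[7] = 0
L2[0][1] = 73
paddr = 73 * 8 + 2 = 586

Answer: 586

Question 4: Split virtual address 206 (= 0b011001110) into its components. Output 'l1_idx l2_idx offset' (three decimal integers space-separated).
vaddr = 206 = 0b011001110
  top 3 bits -> l1_idx = 3
  next 3 bits -> l2_idx = 1
  bottom 3 bits -> offset = 6

Answer: 3 1 6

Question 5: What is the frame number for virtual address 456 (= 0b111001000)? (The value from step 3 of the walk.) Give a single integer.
Answer: 73

Derivation:
vaddr = 456: l1_idx=7, l2_idx=1
L1[7] = 0; L2[0][1] = 73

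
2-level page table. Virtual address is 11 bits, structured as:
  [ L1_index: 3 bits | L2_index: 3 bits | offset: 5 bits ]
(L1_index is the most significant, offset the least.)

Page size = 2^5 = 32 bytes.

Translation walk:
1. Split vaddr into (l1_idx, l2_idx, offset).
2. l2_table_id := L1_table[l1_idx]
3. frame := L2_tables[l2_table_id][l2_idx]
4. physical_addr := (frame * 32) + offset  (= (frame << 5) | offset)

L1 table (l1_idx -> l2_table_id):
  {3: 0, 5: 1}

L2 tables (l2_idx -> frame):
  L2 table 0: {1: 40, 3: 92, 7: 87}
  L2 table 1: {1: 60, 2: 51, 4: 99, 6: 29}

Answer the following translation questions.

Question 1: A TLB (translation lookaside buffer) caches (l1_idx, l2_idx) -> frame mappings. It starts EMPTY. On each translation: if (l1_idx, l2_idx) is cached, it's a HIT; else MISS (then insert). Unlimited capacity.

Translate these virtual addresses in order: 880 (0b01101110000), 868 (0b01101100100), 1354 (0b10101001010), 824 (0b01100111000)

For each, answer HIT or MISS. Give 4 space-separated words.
Answer: MISS HIT MISS MISS

Derivation:
vaddr=880: (3,3) not in TLB -> MISS, insert
vaddr=868: (3,3) in TLB -> HIT
vaddr=1354: (5,2) not in TLB -> MISS, insert
vaddr=824: (3,1) not in TLB -> MISS, insert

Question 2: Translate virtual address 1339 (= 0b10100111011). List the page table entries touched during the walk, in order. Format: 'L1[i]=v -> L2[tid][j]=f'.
Answer: L1[5]=1 -> L2[1][1]=60

Derivation:
vaddr = 1339 = 0b10100111011
Split: l1_idx=5, l2_idx=1, offset=27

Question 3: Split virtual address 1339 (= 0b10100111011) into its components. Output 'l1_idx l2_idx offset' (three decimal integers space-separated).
Answer: 5 1 27

Derivation:
vaddr = 1339 = 0b10100111011
  top 3 bits -> l1_idx = 5
  next 3 bits -> l2_idx = 1
  bottom 5 bits -> offset = 27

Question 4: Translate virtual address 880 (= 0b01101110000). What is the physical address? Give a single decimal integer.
Answer: 2960

Derivation:
vaddr = 880 = 0b01101110000
Split: l1_idx=3, l2_idx=3, offset=16
L1[3] = 0
L2[0][3] = 92
paddr = 92 * 32 + 16 = 2960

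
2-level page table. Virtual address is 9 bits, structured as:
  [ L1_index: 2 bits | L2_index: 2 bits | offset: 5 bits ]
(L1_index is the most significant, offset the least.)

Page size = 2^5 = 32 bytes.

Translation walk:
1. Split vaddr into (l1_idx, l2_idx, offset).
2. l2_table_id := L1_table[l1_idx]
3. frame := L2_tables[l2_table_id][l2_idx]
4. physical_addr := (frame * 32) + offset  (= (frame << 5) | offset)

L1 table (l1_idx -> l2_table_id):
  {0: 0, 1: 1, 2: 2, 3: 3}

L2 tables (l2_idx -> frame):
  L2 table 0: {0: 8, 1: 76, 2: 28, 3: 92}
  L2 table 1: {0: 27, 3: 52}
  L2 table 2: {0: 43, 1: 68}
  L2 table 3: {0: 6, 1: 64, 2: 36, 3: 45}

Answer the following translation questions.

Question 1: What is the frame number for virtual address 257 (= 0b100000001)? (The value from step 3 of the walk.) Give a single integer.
Answer: 43

Derivation:
vaddr = 257: l1_idx=2, l2_idx=0
L1[2] = 2; L2[2][0] = 43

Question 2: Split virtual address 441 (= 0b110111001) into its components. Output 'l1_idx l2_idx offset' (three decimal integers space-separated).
Answer: 3 1 25

Derivation:
vaddr = 441 = 0b110111001
  top 2 bits -> l1_idx = 3
  next 2 bits -> l2_idx = 1
  bottom 5 bits -> offset = 25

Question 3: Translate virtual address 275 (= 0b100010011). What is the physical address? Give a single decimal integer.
Answer: 1395

Derivation:
vaddr = 275 = 0b100010011
Split: l1_idx=2, l2_idx=0, offset=19
L1[2] = 2
L2[2][0] = 43
paddr = 43 * 32 + 19 = 1395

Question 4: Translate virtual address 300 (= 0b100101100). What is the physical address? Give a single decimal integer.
vaddr = 300 = 0b100101100
Split: l1_idx=2, l2_idx=1, offset=12
L1[2] = 2
L2[2][1] = 68
paddr = 68 * 32 + 12 = 2188

Answer: 2188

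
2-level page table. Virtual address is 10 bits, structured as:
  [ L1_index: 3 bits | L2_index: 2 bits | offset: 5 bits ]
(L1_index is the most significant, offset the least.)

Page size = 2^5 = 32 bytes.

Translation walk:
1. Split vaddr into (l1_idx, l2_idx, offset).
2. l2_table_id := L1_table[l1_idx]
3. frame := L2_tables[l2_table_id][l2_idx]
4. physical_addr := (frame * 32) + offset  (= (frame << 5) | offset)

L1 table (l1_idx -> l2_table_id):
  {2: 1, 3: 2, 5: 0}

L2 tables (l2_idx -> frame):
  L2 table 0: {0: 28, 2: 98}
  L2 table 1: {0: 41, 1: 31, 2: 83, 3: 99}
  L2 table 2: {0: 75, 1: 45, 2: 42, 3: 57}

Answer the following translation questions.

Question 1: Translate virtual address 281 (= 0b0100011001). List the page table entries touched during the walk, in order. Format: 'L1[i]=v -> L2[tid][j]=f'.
vaddr = 281 = 0b0100011001
Split: l1_idx=2, l2_idx=0, offset=25

Answer: L1[2]=1 -> L2[1][0]=41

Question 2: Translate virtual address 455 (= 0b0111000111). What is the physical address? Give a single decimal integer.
Answer: 1351

Derivation:
vaddr = 455 = 0b0111000111
Split: l1_idx=3, l2_idx=2, offset=7
L1[3] = 2
L2[2][2] = 42
paddr = 42 * 32 + 7 = 1351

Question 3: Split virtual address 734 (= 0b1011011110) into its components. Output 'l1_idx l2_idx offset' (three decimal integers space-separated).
vaddr = 734 = 0b1011011110
  top 3 bits -> l1_idx = 5
  next 2 bits -> l2_idx = 2
  bottom 5 bits -> offset = 30

Answer: 5 2 30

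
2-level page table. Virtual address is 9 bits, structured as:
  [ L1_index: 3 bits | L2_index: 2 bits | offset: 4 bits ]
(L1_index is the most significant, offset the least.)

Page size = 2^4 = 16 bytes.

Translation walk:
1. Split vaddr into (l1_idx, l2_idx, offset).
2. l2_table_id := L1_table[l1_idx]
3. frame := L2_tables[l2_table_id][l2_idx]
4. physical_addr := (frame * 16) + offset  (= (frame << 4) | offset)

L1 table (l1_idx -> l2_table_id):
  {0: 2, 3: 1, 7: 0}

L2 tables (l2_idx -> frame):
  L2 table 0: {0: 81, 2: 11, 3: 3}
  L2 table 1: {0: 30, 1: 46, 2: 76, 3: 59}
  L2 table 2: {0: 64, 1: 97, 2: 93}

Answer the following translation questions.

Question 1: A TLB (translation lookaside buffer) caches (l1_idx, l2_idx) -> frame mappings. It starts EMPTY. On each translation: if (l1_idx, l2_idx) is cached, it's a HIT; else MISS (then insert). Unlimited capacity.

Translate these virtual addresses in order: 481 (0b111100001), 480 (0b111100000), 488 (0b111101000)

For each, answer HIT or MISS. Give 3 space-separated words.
vaddr=481: (7,2) not in TLB -> MISS, insert
vaddr=480: (7,2) in TLB -> HIT
vaddr=488: (7,2) in TLB -> HIT

Answer: MISS HIT HIT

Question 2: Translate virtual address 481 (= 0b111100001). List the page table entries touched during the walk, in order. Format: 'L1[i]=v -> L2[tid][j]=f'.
Answer: L1[7]=0 -> L2[0][2]=11

Derivation:
vaddr = 481 = 0b111100001
Split: l1_idx=7, l2_idx=2, offset=1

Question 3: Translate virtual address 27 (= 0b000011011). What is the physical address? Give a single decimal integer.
Answer: 1563

Derivation:
vaddr = 27 = 0b000011011
Split: l1_idx=0, l2_idx=1, offset=11
L1[0] = 2
L2[2][1] = 97
paddr = 97 * 16 + 11 = 1563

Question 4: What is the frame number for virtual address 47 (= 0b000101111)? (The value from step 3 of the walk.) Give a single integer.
vaddr = 47: l1_idx=0, l2_idx=2
L1[0] = 2; L2[2][2] = 93

Answer: 93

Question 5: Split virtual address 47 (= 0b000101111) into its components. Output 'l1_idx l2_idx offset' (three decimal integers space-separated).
vaddr = 47 = 0b000101111
  top 3 bits -> l1_idx = 0
  next 2 bits -> l2_idx = 2
  bottom 4 bits -> offset = 15

Answer: 0 2 15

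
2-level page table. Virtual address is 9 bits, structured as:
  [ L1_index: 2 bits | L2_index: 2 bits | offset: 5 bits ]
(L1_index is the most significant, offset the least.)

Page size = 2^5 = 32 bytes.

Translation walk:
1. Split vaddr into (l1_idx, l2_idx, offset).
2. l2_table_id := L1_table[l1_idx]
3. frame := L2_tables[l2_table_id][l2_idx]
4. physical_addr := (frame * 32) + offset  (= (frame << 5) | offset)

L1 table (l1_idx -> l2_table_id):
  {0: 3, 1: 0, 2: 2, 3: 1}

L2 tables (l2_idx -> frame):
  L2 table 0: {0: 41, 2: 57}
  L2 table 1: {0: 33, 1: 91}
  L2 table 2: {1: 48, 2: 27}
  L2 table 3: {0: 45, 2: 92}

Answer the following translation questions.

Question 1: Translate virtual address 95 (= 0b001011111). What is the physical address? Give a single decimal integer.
Answer: 2975

Derivation:
vaddr = 95 = 0b001011111
Split: l1_idx=0, l2_idx=2, offset=31
L1[0] = 3
L2[3][2] = 92
paddr = 92 * 32 + 31 = 2975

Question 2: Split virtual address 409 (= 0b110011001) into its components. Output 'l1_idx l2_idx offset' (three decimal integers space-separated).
vaddr = 409 = 0b110011001
  top 2 bits -> l1_idx = 3
  next 2 bits -> l2_idx = 0
  bottom 5 bits -> offset = 25

Answer: 3 0 25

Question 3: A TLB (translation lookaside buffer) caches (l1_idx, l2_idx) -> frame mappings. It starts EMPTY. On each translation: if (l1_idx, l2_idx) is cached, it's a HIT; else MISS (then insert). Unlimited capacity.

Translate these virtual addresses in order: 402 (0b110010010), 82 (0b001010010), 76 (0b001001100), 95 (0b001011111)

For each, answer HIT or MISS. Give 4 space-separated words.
Answer: MISS MISS HIT HIT

Derivation:
vaddr=402: (3,0) not in TLB -> MISS, insert
vaddr=82: (0,2) not in TLB -> MISS, insert
vaddr=76: (0,2) in TLB -> HIT
vaddr=95: (0,2) in TLB -> HIT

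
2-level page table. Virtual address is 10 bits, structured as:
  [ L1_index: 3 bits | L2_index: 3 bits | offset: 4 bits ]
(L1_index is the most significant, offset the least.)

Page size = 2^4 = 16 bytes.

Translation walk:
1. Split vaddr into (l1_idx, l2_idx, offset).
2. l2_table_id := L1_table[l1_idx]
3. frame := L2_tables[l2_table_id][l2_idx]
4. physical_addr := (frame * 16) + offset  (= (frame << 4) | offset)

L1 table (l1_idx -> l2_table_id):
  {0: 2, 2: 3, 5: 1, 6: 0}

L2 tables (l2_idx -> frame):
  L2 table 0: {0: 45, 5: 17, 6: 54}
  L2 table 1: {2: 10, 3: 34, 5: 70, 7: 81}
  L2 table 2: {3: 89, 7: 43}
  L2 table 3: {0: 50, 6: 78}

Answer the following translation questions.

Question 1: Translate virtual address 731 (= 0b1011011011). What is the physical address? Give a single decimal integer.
Answer: 1131

Derivation:
vaddr = 731 = 0b1011011011
Split: l1_idx=5, l2_idx=5, offset=11
L1[5] = 1
L2[1][5] = 70
paddr = 70 * 16 + 11 = 1131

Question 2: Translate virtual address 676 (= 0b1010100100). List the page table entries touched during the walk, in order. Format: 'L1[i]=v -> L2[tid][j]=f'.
vaddr = 676 = 0b1010100100
Split: l1_idx=5, l2_idx=2, offset=4

Answer: L1[5]=1 -> L2[1][2]=10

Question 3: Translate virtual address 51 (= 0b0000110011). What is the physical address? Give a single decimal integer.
vaddr = 51 = 0b0000110011
Split: l1_idx=0, l2_idx=3, offset=3
L1[0] = 2
L2[2][3] = 89
paddr = 89 * 16 + 3 = 1427

Answer: 1427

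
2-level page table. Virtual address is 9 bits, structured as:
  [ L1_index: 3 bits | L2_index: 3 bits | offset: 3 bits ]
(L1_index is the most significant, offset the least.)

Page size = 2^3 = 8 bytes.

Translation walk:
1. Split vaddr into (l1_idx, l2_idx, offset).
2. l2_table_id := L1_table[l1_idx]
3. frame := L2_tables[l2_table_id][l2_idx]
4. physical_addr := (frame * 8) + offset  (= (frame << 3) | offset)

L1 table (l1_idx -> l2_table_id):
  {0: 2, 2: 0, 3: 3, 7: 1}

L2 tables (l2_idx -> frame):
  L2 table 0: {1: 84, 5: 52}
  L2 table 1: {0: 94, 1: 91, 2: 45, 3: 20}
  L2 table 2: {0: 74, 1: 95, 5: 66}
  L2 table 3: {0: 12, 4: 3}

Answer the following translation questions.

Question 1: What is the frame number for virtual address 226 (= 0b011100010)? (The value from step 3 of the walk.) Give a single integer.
vaddr = 226: l1_idx=3, l2_idx=4
L1[3] = 3; L2[3][4] = 3

Answer: 3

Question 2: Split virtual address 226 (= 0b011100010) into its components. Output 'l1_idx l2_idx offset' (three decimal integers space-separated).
Answer: 3 4 2

Derivation:
vaddr = 226 = 0b011100010
  top 3 bits -> l1_idx = 3
  next 3 bits -> l2_idx = 4
  bottom 3 bits -> offset = 2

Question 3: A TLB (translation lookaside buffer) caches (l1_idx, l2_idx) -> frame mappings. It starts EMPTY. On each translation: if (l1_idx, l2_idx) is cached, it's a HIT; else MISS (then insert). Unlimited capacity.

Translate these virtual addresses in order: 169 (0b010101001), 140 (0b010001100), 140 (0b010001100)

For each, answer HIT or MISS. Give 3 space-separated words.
vaddr=169: (2,5) not in TLB -> MISS, insert
vaddr=140: (2,1) not in TLB -> MISS, insert
vaddr=140: (2,1) in TLB -> HIT

Answer: MISS MISS HIT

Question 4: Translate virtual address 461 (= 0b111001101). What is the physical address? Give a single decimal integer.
vaddr = 461 = 0b111001101
Split: l1_idx=7, l2_idx=1, offset=5
L1[7] = 1
L2[1][1] = 91
paddr = 91 * 8 + 5 = 733

Answer: 733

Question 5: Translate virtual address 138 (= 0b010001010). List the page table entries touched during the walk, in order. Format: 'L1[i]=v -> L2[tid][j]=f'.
Answer: L1[2]=0 -> L2[0][1]=84

Derivation:
vaddr = 138 = 0b010001010
Split: l1_idx=2, l2_idx=1, offset=2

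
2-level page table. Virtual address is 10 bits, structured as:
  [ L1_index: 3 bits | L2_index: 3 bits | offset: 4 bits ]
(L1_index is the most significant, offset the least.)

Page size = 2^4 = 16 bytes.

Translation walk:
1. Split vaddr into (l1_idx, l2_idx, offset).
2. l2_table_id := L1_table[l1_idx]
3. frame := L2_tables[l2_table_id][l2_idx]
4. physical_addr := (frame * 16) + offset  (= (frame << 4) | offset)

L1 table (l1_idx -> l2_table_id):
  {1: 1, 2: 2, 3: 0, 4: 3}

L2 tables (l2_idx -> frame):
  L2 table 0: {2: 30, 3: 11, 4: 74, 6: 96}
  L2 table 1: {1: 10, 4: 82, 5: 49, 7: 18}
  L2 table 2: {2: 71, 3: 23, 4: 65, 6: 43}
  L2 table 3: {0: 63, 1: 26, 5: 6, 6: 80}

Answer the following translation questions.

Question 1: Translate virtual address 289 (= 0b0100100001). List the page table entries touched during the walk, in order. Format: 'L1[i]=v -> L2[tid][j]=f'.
Answer: L1[2]=2 -> L2[2][2]=71

Derivation:
vaddr = 289 = 0b0100100001
Split: l1_idx=2, l2_idx=2, offset=1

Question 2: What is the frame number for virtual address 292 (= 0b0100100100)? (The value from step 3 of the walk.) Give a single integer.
Answer: 71

Derivation:
vaddr = 292: l1_idx=2, l2_idx=2
L1[2] = 2; L2[2][2] = 71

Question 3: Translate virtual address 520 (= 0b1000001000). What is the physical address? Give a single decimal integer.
Answer: 1016

Derivation:
vaddr = 520 = 0b1000001000
Split: l1_idx=4, l2_idx=0, offset=8
L1[4] = 3
L2[3][0] = 63
paddr = 63 * 16 + 8 = 1016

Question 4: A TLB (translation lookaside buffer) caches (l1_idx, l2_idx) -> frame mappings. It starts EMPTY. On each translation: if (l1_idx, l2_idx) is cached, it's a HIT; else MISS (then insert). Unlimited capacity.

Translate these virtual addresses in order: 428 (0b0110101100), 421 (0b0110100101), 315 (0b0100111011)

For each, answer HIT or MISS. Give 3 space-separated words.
vaddr=428: (3,2) not in TLB -> MISS, insert
vaddr=421: (3,2) in TLB -> HIT
vaddr=315: (2,3) not in TLB -> MISS, insert

Answer: MISS HIT MISS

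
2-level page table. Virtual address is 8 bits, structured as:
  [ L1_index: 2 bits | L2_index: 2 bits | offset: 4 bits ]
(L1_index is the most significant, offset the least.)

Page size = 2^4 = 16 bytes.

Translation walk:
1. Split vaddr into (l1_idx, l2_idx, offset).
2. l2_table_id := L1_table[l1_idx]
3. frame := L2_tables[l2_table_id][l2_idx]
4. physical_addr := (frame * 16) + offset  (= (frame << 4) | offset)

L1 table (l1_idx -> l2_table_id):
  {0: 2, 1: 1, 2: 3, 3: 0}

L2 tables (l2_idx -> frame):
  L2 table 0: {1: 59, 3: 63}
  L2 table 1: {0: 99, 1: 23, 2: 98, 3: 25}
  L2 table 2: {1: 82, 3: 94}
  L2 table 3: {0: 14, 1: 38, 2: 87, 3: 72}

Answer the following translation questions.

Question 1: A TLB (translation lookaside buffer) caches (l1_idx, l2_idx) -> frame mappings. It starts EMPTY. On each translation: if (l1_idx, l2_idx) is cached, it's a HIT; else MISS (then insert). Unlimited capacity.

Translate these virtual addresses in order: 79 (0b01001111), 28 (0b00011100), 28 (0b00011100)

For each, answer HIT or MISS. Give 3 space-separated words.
Answer: MISS MISS HIT

Derivation:
vaddr=79: (1,0) not in TLB -> MISS, insert
vaddr=28: (0,1) not in TLB -> MISS, insert
vaddr=28: (0,1) in TLB -> HIT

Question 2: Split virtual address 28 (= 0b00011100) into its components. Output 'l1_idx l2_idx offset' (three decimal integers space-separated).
Answer: 0 1 12

Derivation:
vaddr = 28 = 0b00011100
  top 2 bits -> l1_idx = 0
  next 2 bits -> l2_idx = 1
  bottom 4 bits -> offset = 12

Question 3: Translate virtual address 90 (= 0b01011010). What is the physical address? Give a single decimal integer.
vaddr = 90 = 0b01011010
Split: l1_idx=1, l2_idx=1, offset=10
L1[1] = 1
L2[1][1] = 23
paddr = 23 * 16 + 10 = 378

Answer: 378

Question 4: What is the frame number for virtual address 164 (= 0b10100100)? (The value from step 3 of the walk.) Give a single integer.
Answer: 87

Derivation:
vaddr = 164: l1_idx=2, l2_idx=2
L1[2] = 3; L2[3][2] = 87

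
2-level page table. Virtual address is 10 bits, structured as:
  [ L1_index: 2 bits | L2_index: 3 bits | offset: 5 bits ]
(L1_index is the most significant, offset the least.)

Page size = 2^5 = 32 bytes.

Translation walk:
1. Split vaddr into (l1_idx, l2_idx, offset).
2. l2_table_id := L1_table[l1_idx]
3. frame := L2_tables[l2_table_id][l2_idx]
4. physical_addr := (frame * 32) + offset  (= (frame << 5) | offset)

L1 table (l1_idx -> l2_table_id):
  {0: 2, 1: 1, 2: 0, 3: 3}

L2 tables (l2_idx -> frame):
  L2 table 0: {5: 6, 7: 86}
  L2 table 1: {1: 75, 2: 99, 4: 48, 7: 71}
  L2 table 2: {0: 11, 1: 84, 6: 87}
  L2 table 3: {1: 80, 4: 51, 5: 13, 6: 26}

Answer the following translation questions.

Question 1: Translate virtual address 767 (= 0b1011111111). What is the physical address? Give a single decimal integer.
vaddr = 767 = 0b1011111111
Split: l1_idx=2, l2_idx=7, offset=31
L1[2] = 0
L2[0][7] = 86
paddr = 86 * 32 + 31 = 2783

Answer: 2783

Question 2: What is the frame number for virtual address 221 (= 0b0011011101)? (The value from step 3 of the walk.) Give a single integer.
Answer: 87

Derivation:
vaddr = 221: l1_idx=0, l2_idx=6
L1[0] = 2; L2[2][6] = 87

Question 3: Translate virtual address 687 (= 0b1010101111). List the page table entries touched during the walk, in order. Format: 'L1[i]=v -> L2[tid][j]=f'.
Answer: L1[2]=0 -> L2[0][5]=6

Derivation:
vaddr = 687 = 0b1010101111
Split: l1_idx=2, l2_idx=5, offset=15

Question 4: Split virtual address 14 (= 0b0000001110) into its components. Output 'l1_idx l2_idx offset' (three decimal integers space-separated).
vaddr = 14 = 0b0000001110
  top 2 bits -> l1_idx = 0
  next 3 bits -> l2_idx = 0
  bottom 5 bits -> offset = 14

Answer: 0 0 14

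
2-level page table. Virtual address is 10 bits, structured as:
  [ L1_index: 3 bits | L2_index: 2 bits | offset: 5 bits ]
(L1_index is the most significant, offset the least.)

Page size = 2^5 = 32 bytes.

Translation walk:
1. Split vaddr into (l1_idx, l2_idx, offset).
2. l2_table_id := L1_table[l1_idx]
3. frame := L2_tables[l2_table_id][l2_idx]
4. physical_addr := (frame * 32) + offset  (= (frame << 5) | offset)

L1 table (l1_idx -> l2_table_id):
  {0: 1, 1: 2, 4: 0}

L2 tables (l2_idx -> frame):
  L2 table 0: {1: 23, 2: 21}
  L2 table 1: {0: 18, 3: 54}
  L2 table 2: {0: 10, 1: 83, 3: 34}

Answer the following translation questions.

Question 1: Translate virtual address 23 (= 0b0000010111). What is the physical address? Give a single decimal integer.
Answer: 599

Derivation:
vaddr = 23 = 0b0000010111
Split: l1_idx=0, l2_idx=0, offset=23
L1[0] = 1
L2[1][0] = 18
paddr = 18 * 32 + 23 = 599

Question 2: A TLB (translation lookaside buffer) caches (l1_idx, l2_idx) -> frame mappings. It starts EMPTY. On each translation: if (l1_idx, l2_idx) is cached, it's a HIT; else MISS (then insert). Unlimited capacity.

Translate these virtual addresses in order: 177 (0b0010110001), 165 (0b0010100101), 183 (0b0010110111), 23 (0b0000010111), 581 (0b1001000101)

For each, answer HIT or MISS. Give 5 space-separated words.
vaddr=177: (1,1) not in TLB -> MISS, insert
vaddr=165: (1,1) in TLB -> HIT
vaddr=183: (1,1) in TLB -> HIT
vaddr=23: (0,0) not in TLB -> MISS, insert
vaddr=581: (4,2) not in TLB -> MISS, insert

Answer: MISS HIT HIT MISS MISS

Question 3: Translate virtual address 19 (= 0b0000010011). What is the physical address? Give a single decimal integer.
vaddr = 19 = 0b0000010011
Split: l1_idx=0, l2_idx=0, offset=19
L1[0] = 1
L2[1][0] = 18
paddr = 18 * 32 + 19 = 595

Answer: 595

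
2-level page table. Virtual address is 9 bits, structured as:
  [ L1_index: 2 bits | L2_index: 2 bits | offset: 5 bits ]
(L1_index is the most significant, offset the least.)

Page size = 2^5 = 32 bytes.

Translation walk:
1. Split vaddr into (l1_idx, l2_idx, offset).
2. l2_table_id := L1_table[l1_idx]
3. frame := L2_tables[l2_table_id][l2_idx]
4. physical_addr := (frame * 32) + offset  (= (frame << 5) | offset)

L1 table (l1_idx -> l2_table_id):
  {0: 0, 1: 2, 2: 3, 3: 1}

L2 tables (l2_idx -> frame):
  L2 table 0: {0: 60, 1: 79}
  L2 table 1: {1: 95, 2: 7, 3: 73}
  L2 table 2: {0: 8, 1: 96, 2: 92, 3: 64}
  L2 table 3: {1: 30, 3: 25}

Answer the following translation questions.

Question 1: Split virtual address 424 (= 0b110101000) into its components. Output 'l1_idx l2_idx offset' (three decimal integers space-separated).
vaddr = 424 = 0b110101000
  top 2 bits -> l1_idx = 3
  next 2 bits -> l2_idx = 1
  bottom 5 bits -> offset = 8

Answer: 3 1 8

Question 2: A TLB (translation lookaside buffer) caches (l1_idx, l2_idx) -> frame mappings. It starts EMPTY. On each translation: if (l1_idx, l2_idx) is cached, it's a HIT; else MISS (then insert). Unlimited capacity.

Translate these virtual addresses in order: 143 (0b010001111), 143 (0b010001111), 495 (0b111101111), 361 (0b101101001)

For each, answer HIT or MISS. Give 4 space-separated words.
vaddr=143: (1,0) not in TLB -> MISS, insert
vaddr=143: (1,0) in TLB -> HIT
vaddr=495: (3,3) not in TLB -> MISS, insert
vaddr=361: (2,3) not in TLB -> MISS, insert

Answer: MISS HIT MISS MISS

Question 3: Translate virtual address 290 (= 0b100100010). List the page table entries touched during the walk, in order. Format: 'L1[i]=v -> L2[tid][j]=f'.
vaddr = 290 = 0b100100010
Split: l1_idx=2, l2_idx=1, offset=2

Answer: L1[2]=3 -> L2[3][1]=30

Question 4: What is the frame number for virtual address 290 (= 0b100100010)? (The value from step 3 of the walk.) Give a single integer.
Answer: 30

Derivation:
vaddr = 290: l1_idx=2, l2_idx=1
L1[2] = 3; L2[3][1] = 30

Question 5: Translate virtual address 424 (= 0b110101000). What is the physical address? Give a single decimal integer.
vaddr = 424 = 0b110101000
Split: l1_idx=3, l2_idx=1, offset=8
L1[3] = 1
L2[1][1] = 95
paddr = 95 * 32 + 8 = 3048

Answer: 3048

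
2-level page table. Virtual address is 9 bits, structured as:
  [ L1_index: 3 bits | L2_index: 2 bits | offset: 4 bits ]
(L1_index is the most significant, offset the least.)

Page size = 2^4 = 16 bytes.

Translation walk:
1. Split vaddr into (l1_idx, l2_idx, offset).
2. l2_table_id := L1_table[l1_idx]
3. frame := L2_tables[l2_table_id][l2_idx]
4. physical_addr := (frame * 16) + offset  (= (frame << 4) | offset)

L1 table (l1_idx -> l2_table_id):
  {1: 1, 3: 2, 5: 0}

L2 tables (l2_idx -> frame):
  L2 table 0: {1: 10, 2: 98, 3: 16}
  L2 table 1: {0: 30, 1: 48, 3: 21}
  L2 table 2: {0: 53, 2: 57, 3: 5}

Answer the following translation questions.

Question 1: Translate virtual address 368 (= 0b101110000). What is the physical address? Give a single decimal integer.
vaddr = 368 = 0b101110000
Split: l1_idx=5, l2_idx=3, offset=0
L1[5] = 0
L2[0][3] = 16
paddr = 16 * 16 + 0 = 256

Answer: 256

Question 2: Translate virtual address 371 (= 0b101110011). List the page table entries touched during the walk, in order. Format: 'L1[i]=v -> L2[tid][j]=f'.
vaddr = 371 = 0b101110011
Split: l1_idx=5, l2_idx=3, offset=3

Answer: L1[5]=0 -> L2[0][3]=16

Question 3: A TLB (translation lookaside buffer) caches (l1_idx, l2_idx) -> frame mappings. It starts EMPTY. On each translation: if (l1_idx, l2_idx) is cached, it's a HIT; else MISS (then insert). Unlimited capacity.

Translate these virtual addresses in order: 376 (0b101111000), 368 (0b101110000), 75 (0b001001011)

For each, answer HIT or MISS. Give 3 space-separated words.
Answer: MISS HIT MISS

Derivation:
vaddr=376: (5,3) not in TLB -> MISS, insert
vaddr=368: (5,3) in TLB -> HIT
vaddr=75: (1,0) not in TLB -> MISS, insert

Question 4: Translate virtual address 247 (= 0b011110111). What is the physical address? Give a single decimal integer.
Answer: 87

Derivation:
vaddr = 247 = 0b011110111
Split: l1_idx=3, l2_idx=3, offset=7
L1[3] = 2
L2[2][3] = 5
paddr = 5 * 16 + 7 = 87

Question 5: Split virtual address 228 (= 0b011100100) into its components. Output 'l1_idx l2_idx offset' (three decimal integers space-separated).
Answer: 3 2 4

Derivation:
vaddr = 228 = 0b011100100
  top 3 bits -> l1_idx = 3
  next 2 bits -> l2_idx = 2
  bottom 4 bits -> offset = 4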